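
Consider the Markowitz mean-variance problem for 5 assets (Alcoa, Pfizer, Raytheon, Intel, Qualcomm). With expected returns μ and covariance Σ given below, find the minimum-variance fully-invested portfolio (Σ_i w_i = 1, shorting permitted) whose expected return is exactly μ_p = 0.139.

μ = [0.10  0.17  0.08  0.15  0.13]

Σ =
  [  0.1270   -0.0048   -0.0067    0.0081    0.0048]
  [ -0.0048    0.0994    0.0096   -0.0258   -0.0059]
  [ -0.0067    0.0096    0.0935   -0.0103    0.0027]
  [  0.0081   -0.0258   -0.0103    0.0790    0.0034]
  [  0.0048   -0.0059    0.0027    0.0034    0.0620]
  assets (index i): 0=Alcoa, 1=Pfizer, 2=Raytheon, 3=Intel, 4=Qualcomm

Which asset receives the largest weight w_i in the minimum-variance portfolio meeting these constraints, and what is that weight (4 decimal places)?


Intel (0.2978)

x=Σ⁻¹μ = [0.6785  2.4730  0.8830  2.6618  2.0952]
y=Σ⁻¹𝟙 = [7.3186  14.8060  11.1826  17.5331  15.5229]
a=μᵀx=1.230534  b=𝟙ᵀx=8.791439  c=𝟙ᵀy=66.363283  D=ac−b²=4.372896
λ₁=(c·0.139−b)/D = (66.363283·0.139−8.791439)/4.372896 = 0.099032
λ₂=(a−b·0.139)/D = (1.230534−8.791439·0.139)/4.372896 = 0.001949
w* = 0.099032·x + 0.001949·y:
  w_0 = 0.099032·0.6785 + 0.001949·7.3186 = 0.0815  (Alcoa)
  w_1 = 0.099032·2.4730 + 0.001949·14.8060 = 0.2738  (Pfizer)
  w_2 = 0.099032·0.8830 + 0.001949·11.1826 = 0.1092  (Raytheon)
  w_3 = 0.099032·2.6618 + 0.001949·17.5331 = 0.2978  (Intel)
  w_4 = 0.099032·2.0952 + 0.001949·15.5229 = 0.2377  (Qualcomm)
Σw_i=1.0000  μᵀw=0.1390
σ²=wᵀΣw=λ₁·μ_p+λ₂ = 0.099032·0.139 + 0.001949 = 0.015715 ≈ 0.0157


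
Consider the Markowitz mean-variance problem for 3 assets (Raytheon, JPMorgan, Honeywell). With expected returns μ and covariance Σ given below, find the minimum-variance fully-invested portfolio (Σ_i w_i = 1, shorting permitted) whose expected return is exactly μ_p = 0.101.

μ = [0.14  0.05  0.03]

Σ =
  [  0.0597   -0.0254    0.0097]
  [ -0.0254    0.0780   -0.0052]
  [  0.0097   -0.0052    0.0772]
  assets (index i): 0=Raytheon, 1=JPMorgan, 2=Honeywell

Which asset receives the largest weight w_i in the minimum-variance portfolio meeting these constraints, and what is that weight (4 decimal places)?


Raytheon (0.5817)

u=Σ⁻¹μ = [3.0203  1.6325  0.1191]
v=Σ⁻¹𝟙 = [24.0048  21.3960  11.3784]
a=μᵀu=0.508035  b=𝟙ᵀu=4.771831  c=𝟙ᵀv=56.779269  D=ac−b²=6.075461
λ₁=(c·0.101−b)/D = (56.779269·0.101−4.771831)/6.075461 = 0.158486
λ₂=(a−b·0.101)/D = (0.508035−4.771831·0.101)/6.075461 = 0.004293
w* = 0.158486·u + 0.004293·v:
  w_0 = 0.158486·3.0203 + 0.004293·24.0048 = 0.5817  (Raytheon)
  w_1 = 0.158486·1.6325 + 0.004293·21.3960 = 0.3506  (JPMorgan)
  w_2 = 0.158486·0.1191 + 0.004293·11.3784 = 0.0677  (Honeywell)
Σw_i=1.0000  μᵀw=0.1010
σ²=wᵀΣw=λ₁·μ_p+λ₂ = 0.158486·0.101 + 0.004293 = 0.020300 ≈ 0.0203


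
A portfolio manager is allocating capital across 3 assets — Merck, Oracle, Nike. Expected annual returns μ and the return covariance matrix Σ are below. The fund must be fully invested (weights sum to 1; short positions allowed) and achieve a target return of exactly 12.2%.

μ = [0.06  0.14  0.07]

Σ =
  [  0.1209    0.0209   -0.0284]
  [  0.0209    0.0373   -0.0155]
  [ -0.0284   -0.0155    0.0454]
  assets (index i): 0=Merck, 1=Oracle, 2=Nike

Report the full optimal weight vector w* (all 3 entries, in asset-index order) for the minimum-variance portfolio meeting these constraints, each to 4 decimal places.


-0.0445  0.7365  0.3080

u=Σ⁻¹μ = [0.4679  4.9568  3.5268]
v=Σ⁻¹𝟙 = [11.6519  37.8298  42.2307]
a=μᵀu=0.968895  b=𝟙ᵀu=8.951438  c=𝟙ᵀv=91.712407  D=ac−b²=8.731470
λ₁=(c·0.122−b)/D = (91.712407·0.122−8.951438)/8.731470 = 0.256254
λ₂=(a−b·0.122)/D = (0.968895−8.951438·0.122)/8.731470 = -0.014108
w* = 0.256254·u + -0.014108·v:
  w_0 = 0.256254·0.4679 + -0.014108·11.6519 = -0.0445  (Merck)
  w_1 = 0.256254·4.9568 + -0.014108·37.8298 = 0.7365  (Oracle)
  w_2 = 0.256254·3.5268 + -0.014108·42.2307 = 0.3080  (Nike)
Σw_i=1.0000  μᵀw=0.1220
σ²=wᵀΣw=λ₁·μ_p+λ₂ = 0.256254·0.122 + -0.014108 = 0.017155 ≈ 0.0172


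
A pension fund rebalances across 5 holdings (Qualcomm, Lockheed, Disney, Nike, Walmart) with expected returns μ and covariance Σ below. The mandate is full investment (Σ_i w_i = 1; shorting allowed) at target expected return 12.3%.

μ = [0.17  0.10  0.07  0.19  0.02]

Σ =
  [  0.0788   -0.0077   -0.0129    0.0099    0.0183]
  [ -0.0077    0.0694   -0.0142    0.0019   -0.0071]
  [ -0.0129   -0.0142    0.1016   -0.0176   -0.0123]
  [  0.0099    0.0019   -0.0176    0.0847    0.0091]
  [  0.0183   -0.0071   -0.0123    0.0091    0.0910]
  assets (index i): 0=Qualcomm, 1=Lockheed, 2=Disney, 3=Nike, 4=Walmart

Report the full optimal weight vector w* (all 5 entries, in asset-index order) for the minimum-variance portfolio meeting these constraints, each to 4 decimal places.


0.2298  0.2577  0.2217  0.2166  0.0742

u=Σ⁻¹μ = [2.3573  1.9658  1.6445  2.2767  -0.1063]
v=Σ⁻¹𝟙 = [13.4936  20.3562  17.8689  12.2985  11.0491]
a=μᵀu=1.142890  b=𝟙ᵀu=8.138061  c=𝟙ᵀv=75.066369  D=ac−b²=19.564596
λ₁=(c·0.123−b)/D = (75.066369·0.123−8.138061)/19.564596 = 0.055974
λ₂=(a−b·0.123)/D = (1.142890−8.138061·0.123)/19.564596 = 0.007253
w* = 0.055974·u + 0.007253·v:
  w_0 = 0.055974·2.3573 + 0.007253·13.4936 = 0.2298  (Qualcomm)
  w_1 = 0.055974·1.9658 + 0.007253·20.3562 = 0.2577  (Lockheed)
  w_2 = 0.055974·1.6445 + 0.007253·17.8689 = 0.2217  (Disney)
  w_3 = 0.055974·2.2767 + 0.007253·12.2985 = 0.2166  (Nike)
  w_4 = 0.055974·-0.1063 + 0.007253·11.0491 = 0.0742  (Walmart)
Σw_i=1.0000  μᵀw=0.1230
σ²=wᵀΣw=λ₁·μ_p+λ₂ = 0.055974·0.123 + 0.007253 = 0.014138 ≈ 0.0141


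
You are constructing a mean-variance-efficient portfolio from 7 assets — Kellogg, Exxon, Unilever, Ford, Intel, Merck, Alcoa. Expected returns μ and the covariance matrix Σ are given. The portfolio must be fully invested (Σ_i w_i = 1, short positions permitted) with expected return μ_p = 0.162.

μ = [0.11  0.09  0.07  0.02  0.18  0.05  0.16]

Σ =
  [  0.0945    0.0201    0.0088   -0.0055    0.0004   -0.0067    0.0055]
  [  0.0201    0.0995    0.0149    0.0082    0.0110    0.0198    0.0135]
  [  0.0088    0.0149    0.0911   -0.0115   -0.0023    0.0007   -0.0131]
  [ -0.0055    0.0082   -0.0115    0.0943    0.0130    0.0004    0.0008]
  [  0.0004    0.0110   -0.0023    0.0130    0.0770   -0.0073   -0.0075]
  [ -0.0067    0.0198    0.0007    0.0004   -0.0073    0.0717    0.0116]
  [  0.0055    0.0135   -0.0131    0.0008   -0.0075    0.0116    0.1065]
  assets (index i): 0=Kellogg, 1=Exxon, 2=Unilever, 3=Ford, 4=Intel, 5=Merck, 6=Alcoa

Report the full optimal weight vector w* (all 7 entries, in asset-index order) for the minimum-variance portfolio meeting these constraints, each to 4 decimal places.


p=Σ⁻¹μ = [1.0518  -0.1401  0.9951  0.0282  2.6187  0.8188  1.6832]
q=Σ⁻¹𝟙 = [10.5693  -0.7595  13.0996  10.8128  13.9669  14.7857  9.8433]
a=μᵀp=0.954939  b=𝟙ᵀp=7.055753  c=𝟙ᵀq=72.318100  D=ac−b²=19.275754
λ₁=(c·0.162−b)/D = (72.318100·0.162−7.055753)/19.275754 = 0.241743
λ₂=(a−b·0.162)/D = (0.954939−7.055753·0.162)/19.275754 = -0.009758
w* = 0.241743·p + -0.009758·q:
  w_0 = 0.241743·1.0518 + -0.009758·10.5693 = 0.1511  (Kellogg)
  w_1 = 0.241743·-0.1401 + -0.009758·-0.7595 = -0.0265  (Exxon)
  w_2 = 0.241743·0.9951 + -0.009758·13.0996 = 0.1127  (Unilever)
  w_3 = 0.241743·0.0282 + -0.009758·10.8128 = -0.0987  (Ford)
  w_4 = 0.241743·2.6187 + -0.009758·13.9669 = 0.4968  (Intel)
  w_5 = 0.241743·0.8188 + -0.009758·14.7857 = 0.0537  (Merck)
  w_6 = 0.241743·1.6832 + -0.009758·9.8433 = 0.3109  (Alcoa)
Σw_i=1.0000  μᵀw=0.1620
σ²=wᵀΣw=λ₁·μ_p+λ₂ = 0.241743·0.162 + -0.009758 = 0.029404 ≈ 0.0294

0.1511  -0.0265  0.1127  -0.0987  0.4968  0.0537  0.3109


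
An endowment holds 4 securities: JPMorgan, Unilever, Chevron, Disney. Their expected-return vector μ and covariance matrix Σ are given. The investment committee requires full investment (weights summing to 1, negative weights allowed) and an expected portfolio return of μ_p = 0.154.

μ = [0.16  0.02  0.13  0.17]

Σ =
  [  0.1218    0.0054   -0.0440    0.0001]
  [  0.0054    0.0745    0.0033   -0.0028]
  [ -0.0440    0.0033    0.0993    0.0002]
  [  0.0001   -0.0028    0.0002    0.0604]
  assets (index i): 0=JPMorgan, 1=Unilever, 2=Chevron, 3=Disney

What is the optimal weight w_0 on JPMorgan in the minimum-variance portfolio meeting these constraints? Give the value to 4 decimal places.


p=Σ⁻¹μ = [2.1137  0.1218  2.2360  2.8093]
q=Σ⁻¹𝟙 = [13.2417  12.4180  15.4909  17.0587]
a=μᵀp=1.108893  b=𝟙ᵀp=7.280824  c=𝟙ᵀq=58.209246  D=ac−b²=11.537457
λ₁=(c·0.154−b)/D = (58.209246·0.154−7.280824)/11.537457 = 0.145907
λ₂=(a−b·0.154)/D = (1.108893−7.280824·0.154)/11.537457 = -0.001071
w* = 0.145907·p + -0.001071·q:
  w_0 = 0.145907·2.1137 + -0.001071·13.2417 = 0.2942  (JPMorgan)
  w_1 = 0.145907·0.1218 + -0.001071·12.4180 = 0.0045  (Unilever)
  w_2 = 0.145907·2.2360 + -0.001071·15.4909 = 0.3097  (Chevron)
  w_3 = 0.145907·2.8093 + -0.001071·17.0587 = 0.3916  (Disney)
Σw_i=1.0000  μᵀw=0.1540
σ²=wᵀΣw=λ₁·μ_p+λ₂ = 0.145907·0.154 + -0.001071 = 0.021399 ≈ 0.0214

0.2942


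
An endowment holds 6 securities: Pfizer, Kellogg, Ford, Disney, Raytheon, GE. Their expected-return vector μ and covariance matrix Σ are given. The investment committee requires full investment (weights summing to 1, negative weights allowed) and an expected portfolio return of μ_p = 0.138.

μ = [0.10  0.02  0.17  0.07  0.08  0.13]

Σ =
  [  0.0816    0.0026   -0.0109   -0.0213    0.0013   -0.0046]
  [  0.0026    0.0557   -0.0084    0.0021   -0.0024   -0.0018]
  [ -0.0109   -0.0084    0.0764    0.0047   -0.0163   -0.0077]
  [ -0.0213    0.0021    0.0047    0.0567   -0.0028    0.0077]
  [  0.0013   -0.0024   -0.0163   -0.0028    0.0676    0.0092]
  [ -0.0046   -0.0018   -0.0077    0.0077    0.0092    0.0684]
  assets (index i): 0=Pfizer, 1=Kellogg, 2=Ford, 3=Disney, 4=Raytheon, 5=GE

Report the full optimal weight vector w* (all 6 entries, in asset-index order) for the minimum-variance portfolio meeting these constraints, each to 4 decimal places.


0.2064  -0.0822  0.4018  0.0705  0.1337  0.2698

p=Σ⁻¹μ = [2.1025  0.8060  3.0846  1.5507  1.7066  2.0063]
q=Σ⁻¹𝟙 = [20.7942  20.8623  22.5943  21.8662  19.5799  14.0157]
a=μᵀp=1.256658  b=𝟙ᵀp=11.256765  c=𝟙ᵀq=119.712610  D=ac−b²=23.723049
λ₁=(c·0.138−b)/D = (119.712610·0.138−11.256765)/23.723049 = 0.221876
λ₂=(a−b·0.138)/D = (1.256658−11.256765·0.138)/23.723049 = -0.012510
w* = 0.221876·p + -0.012510·q:
  w_0 = 0.221876·2.1025 + -0.012510·20.7942 = 0.2064  (Pfizer)
  w_1 = 0.221876·0.8060 + -0.012510·20.8623 = -0.0822  (Kellogg)
  w_2 = 0.221876·3.0846 + -0.012510·22.5943 = 0.4018  (Ford)
  w_3 = 0.221876·1.5507 + -0.012510·21.8662 = 0.0705  (Disney)
  w_4 = 0.221876·1.7066 + -0.012510·19.5799 = 0.1337  (Raytheon)
  w_5 = 0.221876·2.0063 + -0.012510·14.0157 = 0.2698  (GE)
Σw_i=1.0000  μᵀw=0.1380
σ²=wᵀΣw=λ₁·μ_p+λ₂ = 0.221876·0.138 + -0.012510 = 0.018109 ≈ 0.0181


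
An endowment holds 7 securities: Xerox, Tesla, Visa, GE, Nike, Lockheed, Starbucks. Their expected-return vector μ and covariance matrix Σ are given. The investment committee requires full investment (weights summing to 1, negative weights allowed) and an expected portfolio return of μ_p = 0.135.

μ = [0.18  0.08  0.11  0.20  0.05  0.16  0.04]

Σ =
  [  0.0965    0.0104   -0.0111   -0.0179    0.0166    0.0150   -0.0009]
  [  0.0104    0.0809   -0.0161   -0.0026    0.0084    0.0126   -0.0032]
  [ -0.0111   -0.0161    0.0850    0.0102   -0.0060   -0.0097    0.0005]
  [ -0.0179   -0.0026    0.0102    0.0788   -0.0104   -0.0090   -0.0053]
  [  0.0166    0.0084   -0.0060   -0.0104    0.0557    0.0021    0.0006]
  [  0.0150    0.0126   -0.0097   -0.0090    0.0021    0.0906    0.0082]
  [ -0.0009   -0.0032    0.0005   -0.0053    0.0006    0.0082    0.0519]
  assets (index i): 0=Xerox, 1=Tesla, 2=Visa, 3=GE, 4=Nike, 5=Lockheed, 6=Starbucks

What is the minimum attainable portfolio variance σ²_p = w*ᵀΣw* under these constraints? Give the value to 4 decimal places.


0.0114

p=Σ⁻¹μ = [2.1600  0.8182  1.5911  3.2117  0.8285  1.6837  0.8957]
q=Σ⁻¹𝟙 = [9.9344  12.3136  15.3629  18.0674  17.6108  8.8752  20.2905]
a=μᵀp=1.618255  b=𝟙ᵀp=11.188854  c=𝟙ᵀq=102.454683  D=ac−b²=40.607374
λ₁=(c·0.135−b)/D = (102.454683·0.135−11.188854)/40.607374 = 0.065075
λ₂=(a−b·0.135)/D = (1.618255−11.188854·0.135)/40.607374 = 0.002654
w* = 0.065075·p + 0.002654·q:
  w_0 = 0.065075·2.1600 + 0.002654·9.9344 = 0.1669  (Xerox)
  w_1 = 0.065075·0.8182 + 0.002654·12.3136 = 0.0859  (Tesla)
  w_2 = 0.065075·1.5911 + 0.002654·15.3629 = 0.1443  (Visa)
  w_3 = 0.065075·3.2117 + 0.002654·18.0674 = 0.2569  (GE)
  w_4 = 0.065075·0.8285 + 0.002654·17.6108 = 0.1006  (Nike)
  w_5 = 0.065075·1.6837 + 0.002654·8.8752 = 0.1331  (Lockheed)
  w_6 = 0.065075·0.8957 + 0.002654·20.2905 = 0.1121  (Starbucks)
Σw_i=1.0000  μᵀw=0.1350
σ²=wᵀΣw=λ₁·μ_p+λ₂ = 0.065075·0.135 + 0.002654 = 0.011439 ≈ 0.0114


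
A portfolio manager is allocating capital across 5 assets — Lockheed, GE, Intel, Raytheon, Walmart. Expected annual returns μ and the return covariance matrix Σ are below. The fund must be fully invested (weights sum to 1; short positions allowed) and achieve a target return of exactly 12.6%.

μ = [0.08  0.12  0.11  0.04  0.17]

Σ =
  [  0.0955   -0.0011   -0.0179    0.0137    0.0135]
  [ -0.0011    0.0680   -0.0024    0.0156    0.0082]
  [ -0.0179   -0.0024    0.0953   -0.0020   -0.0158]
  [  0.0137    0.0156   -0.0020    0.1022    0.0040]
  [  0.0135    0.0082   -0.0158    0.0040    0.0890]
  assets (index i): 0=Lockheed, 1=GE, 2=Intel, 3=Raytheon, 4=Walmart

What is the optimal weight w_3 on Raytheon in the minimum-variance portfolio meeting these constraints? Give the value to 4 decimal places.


0.0060

u=Σ⁻¹μ = [0.9022  1.6107  1.6830  -0.0178  1.9244]
v=Σ⁻¹𝟙 = [10.9731  12.6759  14.7865  6.2476  10.7478]
a=μᵀu=0.777029  b=𝟙ᵀu=6.102509  c=𝟙ᵀv=55.430972  D=ac−b²=5.830844
λ₁=(c·0.126−b)/D = (55.430972·0.126−6.102509)/5.830844 = 0.151229
λ₂=(a−b·0.126)/D = (0.777029−6.102509·0.126)/5.830844 = 0.001391
w* = 0.151229·u + 0.001391·v:
  w_0 = 0.151229·0.9022 + 0.001391·10.9731 = 0.1517  (Lockheed)
  w_1 = 0.151229·1.6107 + 0.001391·12.6759 = 0.2612  (GE)
  w_2 = 0.151229·1.6830 + 0.001391·14.7865 = 0.2751  (Intel)
  w_3 = 0.151229·-0.0178 + 0.001391·6.2476 = 0.0060  (Raytheon)
  w_4 = 0.151229·1.9244 + 0.001391·10.7478 = 0.3060  (Walmart)
Σw_i=1.0000  μᵀw=0.1260
σ²=wᵀΣw=λ₁·μ_p+λ₂ = 0.151229·0.126 + 0.001391 = 0.020446 ≈ 0.0204


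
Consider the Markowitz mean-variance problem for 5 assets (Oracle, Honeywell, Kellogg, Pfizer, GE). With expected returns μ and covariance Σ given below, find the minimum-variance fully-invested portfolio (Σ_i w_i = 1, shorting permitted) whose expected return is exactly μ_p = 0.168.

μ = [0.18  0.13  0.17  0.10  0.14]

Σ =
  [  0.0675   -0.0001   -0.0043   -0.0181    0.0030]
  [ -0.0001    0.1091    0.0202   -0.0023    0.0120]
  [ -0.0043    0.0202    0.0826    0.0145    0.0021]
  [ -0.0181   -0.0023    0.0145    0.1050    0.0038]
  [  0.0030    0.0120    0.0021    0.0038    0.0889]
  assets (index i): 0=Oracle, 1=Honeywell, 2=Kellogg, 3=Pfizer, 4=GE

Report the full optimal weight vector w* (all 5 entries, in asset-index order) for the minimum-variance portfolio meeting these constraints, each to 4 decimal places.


u=Σ⁻¹μ = [3.0470  0.7476  1.7907  1.2005  1.2775]
v=Σ⁻¹𝟙 = [18.0066  6.7188  9.2091  11.1761  9.0388]
a=μᵀu=1.248954  b=𝟙ᵀu=8.063210  c=𝟙ᵀv=54.149328  D=ac−b²=2.614649
λ₁=(c·0.168−b)/D = (54.149328·0.168−8.063210)/2.614649 = 0.395417
λ₂=(a−b·0.168)/D = (1.248954−8.063210·0.168)/2.614649 = -0.040413
w* = 0.395417·u + -0.040413·v:
  w_0 = 0.395417·3.0470 + -0.040413·18.0066 = 0.4771  (Oracle)
  w_1 = 0.395417·0.7476 + -0.040413·6.7188 = 0.0241  (Honeywell)
  w_2 = 0.395417·1.7907 + -0.040413·9.2091 = 0.3359  (Kellogg)
  w_3 = 0.395417·1.2005 + -0.040413·11.1761 = 0.0230  (Pfizer)
  w_4 = 0.395417·1.2775 + -0.040413·9.0388 = 0.1398  (GE)
Σw_i=1.0000  μᵀw=0.1680
σ²=wᵀΣw=λ₁·μ_p+λ₂ = 0.395417·0.168 + -0.040413 = 0.026017 ≈ 0.0260

0.4771  0.0241  0.3359  0.0230  0.1398


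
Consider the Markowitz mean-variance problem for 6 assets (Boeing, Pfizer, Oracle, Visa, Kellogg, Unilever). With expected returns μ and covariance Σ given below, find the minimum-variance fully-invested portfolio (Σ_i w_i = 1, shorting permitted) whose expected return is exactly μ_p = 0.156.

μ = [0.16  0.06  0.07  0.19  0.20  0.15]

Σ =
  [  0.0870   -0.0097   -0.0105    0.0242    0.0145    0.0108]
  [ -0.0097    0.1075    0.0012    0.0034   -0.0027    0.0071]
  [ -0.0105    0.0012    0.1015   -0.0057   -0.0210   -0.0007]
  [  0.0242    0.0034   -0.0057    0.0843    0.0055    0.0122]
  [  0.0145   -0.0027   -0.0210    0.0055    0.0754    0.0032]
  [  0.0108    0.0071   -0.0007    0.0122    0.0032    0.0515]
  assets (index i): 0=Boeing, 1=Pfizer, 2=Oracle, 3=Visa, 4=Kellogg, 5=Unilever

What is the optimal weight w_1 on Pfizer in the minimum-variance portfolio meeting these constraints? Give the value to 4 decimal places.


g=Σ⁻¹μ = [0.9154  0.5015  1.4385  1.5846  2.6891  2.1286]
h=Σ⁻¹𝟙 = [8.0017  9.0851  14.1479  7.1503  14.8712  14.0614]
a=μᵀg=1.435441  b=𝟙ᵀg=9.257727  c=𝟙ᵀh=67.317494  D=ac−b²=10.924763
λ₁=(c·0.156−b)/D = (67.317494·0.156−9.257727)/10.924763 = 0.113852
λ₂=(a−b·0.156)/D = (1.435441−9.257727·0.156)/10.924763 = -0.000802
w* = 0.113852·g + -0.000802·h:
  w_0 = 0.113852·0.9154 + -0.000802·8.0017 = 0.0978  (Boeing)
  w_1 = 0.113852·0.5015 + -0.000802·9.0851 = 0.0498  (Pfizer)
  w_2 = 0.113852·1.4385 + -0.000802·14.1479 = 0.1524  (Oracle)
  w_3 = 0.113852·1.5846 + -0.000802·7.1503 = 0.1747  (Visa)
  w_4 = 0.113852·2.6891 + -0.000802·14.8712 = 0.2942  (Kellogg)
  w_5 = 0.113852·2.1286 + -0.000802·14.0614 = 0.2311  (Unilever)
Σw_i=1.0000  μᵀw=0.1560
σ²=wᵀΣw=λ₁·μ_p+λ₂ = 0.113852·0.156 + -0.000802 = 0.016959 ≈ 0.0170

0.0498


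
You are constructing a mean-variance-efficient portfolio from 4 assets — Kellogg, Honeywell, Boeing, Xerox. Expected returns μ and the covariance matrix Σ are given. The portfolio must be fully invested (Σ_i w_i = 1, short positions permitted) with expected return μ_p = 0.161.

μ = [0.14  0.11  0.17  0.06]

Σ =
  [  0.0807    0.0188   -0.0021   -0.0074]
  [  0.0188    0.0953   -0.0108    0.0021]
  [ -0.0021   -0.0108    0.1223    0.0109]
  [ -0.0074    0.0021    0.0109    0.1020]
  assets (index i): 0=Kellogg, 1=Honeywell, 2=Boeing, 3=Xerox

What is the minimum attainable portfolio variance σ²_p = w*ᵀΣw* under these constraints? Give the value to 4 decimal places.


g=Σ⁻¹μ = [1.5895  0.9943  1.4581  0.5273]
h=Σ⁻¹𝟙 = [11.3929  8.9772  8.3132  9.5573]
a=μᵀg=0.611419  b=𝟙ᵀg=4.569182  c=𝟙ᵀh=38.240594  D=ac−b²=2.503608
λ₁=(c·0.161−b)/D = (38.240594·0.161−4.569182)/2.503608 = 0.634106
λ₂=(a−b·0.161)/D = (0.611419−4.569182·0.161)/2.503608 = -0.049616
w* = 0.634106·g + -0.049616·h:
  w_0 = 0.634106·1.5895 + -0.049616·11.3929 = 0.4426  (Kellogg)
  w_1 = 0.634106·0.9943 + -0.049616·8.9772 = 0.1851  (Honeywell)
  w_2 = 0.634106·1.4581 + -0.049616·8.3132 = 0.5121  (Boeing)
  w_3 = 0.634106·0.5273 + -0.049616·9.5573 = -0.1399  (Xerox)
Σw_i=1.0000  μᵀw=0.1610
σ²=wᵀΣw=λ₁·μ_p+λ₂ = 0.634106·0.161 + -0.049616 = 0.052475 ≈ 0.0525

0.0525


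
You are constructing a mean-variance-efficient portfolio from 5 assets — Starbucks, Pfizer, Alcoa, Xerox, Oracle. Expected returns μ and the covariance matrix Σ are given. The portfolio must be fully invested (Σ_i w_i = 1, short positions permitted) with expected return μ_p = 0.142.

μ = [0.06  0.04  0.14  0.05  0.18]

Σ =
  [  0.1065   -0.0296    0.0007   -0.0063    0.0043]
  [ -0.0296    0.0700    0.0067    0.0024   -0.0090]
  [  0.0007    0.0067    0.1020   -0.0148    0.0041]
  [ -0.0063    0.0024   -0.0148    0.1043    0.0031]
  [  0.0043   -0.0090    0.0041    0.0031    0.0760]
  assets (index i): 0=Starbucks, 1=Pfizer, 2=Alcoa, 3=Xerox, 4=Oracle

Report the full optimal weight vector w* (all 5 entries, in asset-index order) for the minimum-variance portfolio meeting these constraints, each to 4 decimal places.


0.0657  0.0813  0.2690  0.0613  0.5227

g=Σ⁻¹μ = [0.7921  1.0643  1.2919  0.6161  2.3548]
h=Σ⁻¹𝟙 = [15.3308  21.2826  9.3304  10.9360  13.8614]
a=μᵀg=0.725641  b=𝟙ᵀg=6.119250  c=𝟙ᵀh=70.741129  D=ac−b²=13.887436
λ₁=(c·0.142−b)/D = (70.741129·0.142−6.119250)/13.887436 = 0.282701
λ₂=(a−b·0.142)/D = (0.725641−6.119250·0.142)/13.887436 = -0.010318
w* = 0.282701·g + -0.010318·h:
  w_0 = 0.282701·0.7921 + -0.010318·15.3308 = 0.0657  (Starbucks)
  w_1 = 0.282701·1.0643 + -0.010318·21.2826 = 0.0813  (Pfizer)
  w_2 = 0.282701·1.2919 + -0.010318·9.3304 = 0.2690  (Alcoa)
  w_3 = 0.282701·0.6161 + -0.010318·10.9360 = 0.0613  (Xerox)
  w_4 = 0.282701·2.3548 + -0.010318·13.8614 = 0.5227  (Oracle)
Σw_i=1.0000  μᵀw=0.1420
σ²=wᵀΣw=λ₁·μ_p+λ₂ = 0.282701·0.142 + -0.010318 = 0.029825 ≈ 0.0298


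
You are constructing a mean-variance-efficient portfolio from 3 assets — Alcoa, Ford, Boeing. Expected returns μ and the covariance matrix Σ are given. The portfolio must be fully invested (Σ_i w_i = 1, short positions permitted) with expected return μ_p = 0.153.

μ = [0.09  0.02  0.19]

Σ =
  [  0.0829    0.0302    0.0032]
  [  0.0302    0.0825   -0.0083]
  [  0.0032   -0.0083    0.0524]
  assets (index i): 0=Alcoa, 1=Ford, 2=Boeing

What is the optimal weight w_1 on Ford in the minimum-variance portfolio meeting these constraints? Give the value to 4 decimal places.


0.1137

u=Σ⁻¹μ = [0.8363  0.3008  3.6225]
v=Σ⁻¹𝟙 = [7.0444  11.6041  20.4918]
a=μᵀu=0.769557  b=𝟙ᵀu=4.759528  c=𝟙ᵀv=39.140378  D=ac−b²=7.467650
λ₁=(c·0.153−b)/D = (39.140378·0.153−4.759528)/7.467650 = 0.164570
λ₂=(a−b·0.153)/D = (0.769557−4.759528·0.153)/7.467650 = 0.005537
w* = 0.164570·u + 0.005537·v:
  w_0 = 0.164570·0.8363 + 0.005537·7.0444 = 0.1766  (Alcoa)
  w_1 = 0.164570·0.3008 + 0.005537·11.6041 = 0.1137  (Ford)
  w_2 = 0.164570·3.6225 + 0.005537·20.4918 = 0.7096  (Boeing)
Σw_i=1.0000  μᵀw=0.1530
σ²=wᵀΣw=λ₁·μ_p+λ₂ = 0.164570·0.153 + 0.005537 = 0.030716 ≈ 0.0307


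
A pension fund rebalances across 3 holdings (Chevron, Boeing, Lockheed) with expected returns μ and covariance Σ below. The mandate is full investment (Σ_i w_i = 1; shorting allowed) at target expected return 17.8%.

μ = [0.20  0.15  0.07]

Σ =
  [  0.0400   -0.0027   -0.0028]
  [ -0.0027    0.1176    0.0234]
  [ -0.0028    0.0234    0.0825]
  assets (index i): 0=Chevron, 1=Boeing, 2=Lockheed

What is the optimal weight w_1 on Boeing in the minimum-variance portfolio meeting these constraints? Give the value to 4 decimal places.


0.1777

u=Σ⁻¹μ = [5.1317  1.2610  0.6650]
v=Σ⁻¹𝟙 = [26.2399  6.9066  11.0528]
a=μᵀu=1.262034  b=𝟙ᵀu=7.057660  c=𝟙ᵀv=44.199278  D=ac−b²=5.970417
λ₁=(c·0.178−b)/D = (44.199278·0.178−7.057660)/5.970417 = 0.135637
λ₂=(a−b·0.178)/D = (1.262034−7.057660·0.178)/5.970417 = 0.000966
w* = 0.135637·u + 0.000966·v:
  w_0 = 0.135637·5.1317 + 0.000966·26.2399 = 0.7214  (Chevron)
  w_1 = 0.135637·1.2610 + 0.000966·6.9066 = 0.1777  (Boeing)
  w_2 = 0.135637·0.6650 + 0.000966·11.0528 = 0.1009  (Lockheed)
Σw_i=1.0000  μᵀw=0.1780
σ²=wᵀΣw=λ₁·μ_p+λ₂ = 0.135637·0.178 + 0.000966 = 0.025110 ≈ 0.0251


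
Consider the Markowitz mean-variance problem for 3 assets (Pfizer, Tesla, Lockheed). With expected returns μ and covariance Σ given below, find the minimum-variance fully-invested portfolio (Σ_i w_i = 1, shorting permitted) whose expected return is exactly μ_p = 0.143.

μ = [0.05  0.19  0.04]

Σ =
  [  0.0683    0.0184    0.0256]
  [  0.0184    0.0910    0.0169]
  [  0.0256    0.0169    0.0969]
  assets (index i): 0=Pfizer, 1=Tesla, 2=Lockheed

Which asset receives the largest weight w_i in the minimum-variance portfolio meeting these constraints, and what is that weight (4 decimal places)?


Tesla (0.6720)

x=Σ⁻¹μ = [0.1764  2.0507  0.0085]
y=Σ⁻¹𝟙 = [10.1995  7.7620  6.2716]
a=μᵀx=0.398787  b=𝟙ᵀx=2.235613  c=𝟙ᵀy=24.233063  D=ac−b²=4.665862
λ₁=(c·0.143−b)/D = (24.233063·0.143−2.235613)/4.665862 = 0.263556
λ₂=(a−b·0.143)/D = (0.398787−2.235613·0.143)/4.665862 = 0.016952
w* = 0.263556·x + 0.016952·y:
  w_0 = 0.263556·0.1764 + 0.016952·10.1995 = 0.2194  (Pfizer)
  w_1 = 0.263556·2.0507 + 0.016952·7.7620 = 0.6720  (Tesla)
  w_2 = 0.263556·0.0085 + 0.016952·6.2716 = 0.1086  (Lockheed)
Σw_i=1.0000  μᵀw=0.1430
σ²=wᵀΣw=λ₁·μ_p+λ₂ = 0.263556·0.143 + 0.016952 = 0.054640 ≈ 0.0546


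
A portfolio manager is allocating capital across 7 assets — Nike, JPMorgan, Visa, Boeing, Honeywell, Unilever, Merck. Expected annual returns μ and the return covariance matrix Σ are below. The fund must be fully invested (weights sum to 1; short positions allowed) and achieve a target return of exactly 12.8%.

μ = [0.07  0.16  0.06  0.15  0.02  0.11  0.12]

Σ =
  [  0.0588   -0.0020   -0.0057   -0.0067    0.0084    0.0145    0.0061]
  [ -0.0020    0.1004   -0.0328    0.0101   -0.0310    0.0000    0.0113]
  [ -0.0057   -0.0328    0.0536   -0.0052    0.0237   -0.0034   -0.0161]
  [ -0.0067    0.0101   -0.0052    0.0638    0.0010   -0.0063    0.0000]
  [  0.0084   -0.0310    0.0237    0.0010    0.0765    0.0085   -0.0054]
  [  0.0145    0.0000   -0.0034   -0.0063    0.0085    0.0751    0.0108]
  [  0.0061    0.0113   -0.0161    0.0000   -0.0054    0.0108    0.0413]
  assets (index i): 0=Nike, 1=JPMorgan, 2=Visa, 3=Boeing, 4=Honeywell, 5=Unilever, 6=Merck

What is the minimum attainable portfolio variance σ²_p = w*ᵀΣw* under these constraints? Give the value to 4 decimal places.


0.0121

p=Σ⁻¹μ = [1.3451  2.2580  4.0360  2.5787  -0.1458  1.1394  3.3454]
q=Σ⁻¹𝟙 = [17.5066  20.9549  41.4514  18.2400  7.8599  7.9960  30.9897]
a=μᵀp=1.608270  b=𝟙ᵀp=14.556853  c=𝟙ᵀq=144.998553  D=ac−b²=21.294870
λ₁=(c·0.128−b)/D = (144.998553·0.128−14.556853)/21.294870 = 0.187978
λ₂=(a−b·0.128)/D = (1.608270−14.556853·0.128)/21.294870 = -0.011975
w* = 0.187978·p + -0.011975·q:
  w_0 = 0.187978·1.3451 + -0.011975·17.5066 = 0.0432  (Nike)
  w_1 = 0.187978·2.2580 + -0.011975·20.9549 = 0.1735  (JPMorgan)
  w_2 = 0.187978·4.0360 + -0.011975·41.4514 = 0.2623  (Visa)
  w_3 = 0.187978·2.5787 + -0.011975·18.2400 = 0.2663  (Boeing)
  w_4 = 0.187978·-0.1458 + -0.011975·7.8599 = -0.1215  (Honeywell)
  w_5 = 0.187978·1.1394 + -0.011975·7.9960 = 0.1184  (Unilever)
  w_6 = 0.187978·3.3454 + -0.011975·30.9897 = 0.2578  (Merck)
Σw_i=1.0000  μᵀw=0.1280
σ²=wᵀΣw=λ₁·μ_p+λ₂ = 0.187978·0.128 + -0.011975 = 0.012086 ≈ 0.0121


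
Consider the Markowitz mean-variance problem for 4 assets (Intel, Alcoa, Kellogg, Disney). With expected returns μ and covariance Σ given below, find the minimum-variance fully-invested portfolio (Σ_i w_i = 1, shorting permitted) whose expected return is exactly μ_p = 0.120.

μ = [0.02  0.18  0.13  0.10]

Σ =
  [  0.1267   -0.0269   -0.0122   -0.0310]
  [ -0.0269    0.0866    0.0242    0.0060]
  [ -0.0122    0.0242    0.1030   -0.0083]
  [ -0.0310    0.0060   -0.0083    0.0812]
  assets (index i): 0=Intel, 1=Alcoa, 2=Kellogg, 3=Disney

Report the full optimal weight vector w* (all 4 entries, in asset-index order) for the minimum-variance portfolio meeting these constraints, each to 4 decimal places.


0.1801  0.3616  0.1829  0.2755

x=Σ⁻¹μ = [1.0771  2.0097  1.0466  1.6012]
y=Σ⁻¹𝟙 = [16.0495  12.3978  10.1932  18.5684]
a=μᵀx=0.679460  b=𝟙ᵀx=5.734540  c=𝟙ᵀy=57.208859  D=ac−b²=5.986174
λ₁=(c·0.120−b)/D = (57.208859·0.120−5.734540)/5.986174 = 0.188856
λ₂=(a−b·0.120)/D = (0.679460−5.734540·0.120)/5.986174 = -0.001451
w* = 0.188856·x + -0.001451·y:
  w_0 = 0.188856·1.0771 + -0.001451·16.0495 = 0.1801  (Intel)
  w_1 = 0.188856·2.0097 + -0.001451·12.3978 = 0.3616  (Alcoa)
  w_2 = 0.188856·1.0466 + -0.001451·10.1932 = 0.1829  (Kellogg)
  w_3 = 0.188856·1.6012 + -0.001451·18.5684 = 0.2755  (Disney)
Σw_i=1.0000  μᵀw=0.1200
σ²=wᵀΣw=λ₁·μ_p+λ₂ = 0.188856·0.120 + -0.001451 = 0.021212 ≈ 0.0212


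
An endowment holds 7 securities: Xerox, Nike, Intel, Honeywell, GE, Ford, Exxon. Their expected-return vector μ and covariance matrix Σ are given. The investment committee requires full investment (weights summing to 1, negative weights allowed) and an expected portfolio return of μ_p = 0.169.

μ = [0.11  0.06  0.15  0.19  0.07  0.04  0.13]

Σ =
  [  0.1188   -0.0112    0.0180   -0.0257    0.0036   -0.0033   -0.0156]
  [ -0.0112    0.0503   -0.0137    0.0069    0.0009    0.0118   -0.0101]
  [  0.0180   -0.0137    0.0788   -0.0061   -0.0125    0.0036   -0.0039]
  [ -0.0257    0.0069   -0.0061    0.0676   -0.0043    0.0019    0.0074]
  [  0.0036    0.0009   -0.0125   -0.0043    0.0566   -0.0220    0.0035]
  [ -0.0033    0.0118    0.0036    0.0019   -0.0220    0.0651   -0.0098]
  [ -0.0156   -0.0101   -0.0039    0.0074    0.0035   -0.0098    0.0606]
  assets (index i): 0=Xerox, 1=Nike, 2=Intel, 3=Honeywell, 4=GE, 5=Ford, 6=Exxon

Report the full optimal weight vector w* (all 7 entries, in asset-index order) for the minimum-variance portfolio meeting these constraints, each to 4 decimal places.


p=Σ⁻¹μ = [1.7832  2.0497  2.5414  3.3101  2.2237  1.2664  2.7816]
q=Σ⁻¹𝟙 = [14.8084  25.1822  19.9942  18.0649  29.7955  23.8565  25.7287]
a=μᵀp=1.897172  b=𝟙ᵀp=15.955986  c=𝟙ᵀq=157.430352  D=ac−b²=44.078982
λ₁=(c·0.169−b)/D = (157.430352·0.169−15.955986)/44.078982 = 0.241606
λ₂=(a−b·0.169)/D = (1.897172−15.955986·0.169)/44.078982 = -0.018135
w* = 0.241606·p + -0.018135·q:
  w_0 = 0.241606·1.7832 + -0.018135·14.8084 = 0.1623  (Xerox)
  w_1 = 0.241606·2.0497 + -0.018135·25.1822 = 0.0385  (Nike)
  w_2 = 0.241606·2.5414 + -0.018135·19.9942 = 0.2514  (Intel)
  w_3 = 0.241606·3.3101 + -0.018135·18.0649 = 0.4721  (Honeywell)
  w_4 = 0.241606·2.2237 + -0.018135·29.7955 = -0.0031  (GE)
  w_5 = 0.241606·1.2664 + -0.018135·23.8565 = -0.1267  (Ford)
  w_6 = 0.241606·2.7816 + -0.018135·25.7287 = 0.2054  (Exxon)
Σw_i=1.0000  μᵀw=0.1690
σ²=wᵀΣw=λ₁·μ_p+λ₂ = 0.241606·0.169 + -0.018135 = 0.022696 ≈ 0.0227

0.1623  0.0385  0.2514  0.4721  -0.0031  -0.1267  0.2054


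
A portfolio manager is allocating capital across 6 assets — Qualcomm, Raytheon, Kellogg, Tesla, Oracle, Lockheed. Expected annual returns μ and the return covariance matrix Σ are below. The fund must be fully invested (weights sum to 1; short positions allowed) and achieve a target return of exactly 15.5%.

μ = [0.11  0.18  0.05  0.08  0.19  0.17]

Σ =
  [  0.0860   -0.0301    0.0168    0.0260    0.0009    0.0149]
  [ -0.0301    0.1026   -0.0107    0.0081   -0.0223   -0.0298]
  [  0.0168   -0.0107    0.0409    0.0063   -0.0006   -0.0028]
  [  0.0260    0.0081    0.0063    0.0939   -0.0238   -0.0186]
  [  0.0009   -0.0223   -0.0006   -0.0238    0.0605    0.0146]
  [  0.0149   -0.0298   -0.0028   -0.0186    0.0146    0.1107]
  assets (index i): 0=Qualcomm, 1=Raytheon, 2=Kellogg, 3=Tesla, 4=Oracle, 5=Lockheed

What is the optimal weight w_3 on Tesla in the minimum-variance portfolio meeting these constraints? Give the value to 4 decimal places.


0.1018

x=Σ⁻¹μ = [1.4059  3.8262  1.6066  1.6225  4.6841  2.0719]
y=Σ⁻¹𝟙 = [7.6506  23.6736  26.6241  14.4779  27.7653  13.8206]
a=μᵀx=2.295688  b=𝟙ᵀx=15.217164  c=𝟙ᵀy=114.012083  D=ac−b²=30.174071
λ₁=(c·0.155−b)/D = (114.012083·0.155−15.217164)/30.174071 = 0.081352
λ₂=(a−b·0.155)/D = (2.295688−15.217164·0.155)/30.174071 = -0.002087
w* = 0.081352·x + -0.002087·y:
  w_0 = 0.081352·1.4059 + -0.002087·7.6506 = 0.0984  (Qualcomm)
  w_1 = 0.081352·3.8262 + -0.002087·23.6736 = 0.2619  (Raytheon)
  w_2 = 0.081352·1.6066 + -0.002087·26.6241 = 0.0751  (Kellogg)
  w_3 = 0.081352·1.6225 + -0.002087·14.4779 = 0.1018  (Tesla)
  w_4 = 0.081352·4.6841 + -0.002087·27.7653 = 0.3231  (Oracle)
  w_5 = 0.081352·2.0719 + -0.002087·13.8206 = 0.1397  (Lockheed)
Σw_i=1.0000  μᵀw=0.1550
σ²=wᵀΣw=λ₁·μ_p+λ₂ = 0.081352·0.155 + -0.002087 = 0.010523 ≈ 0.0105


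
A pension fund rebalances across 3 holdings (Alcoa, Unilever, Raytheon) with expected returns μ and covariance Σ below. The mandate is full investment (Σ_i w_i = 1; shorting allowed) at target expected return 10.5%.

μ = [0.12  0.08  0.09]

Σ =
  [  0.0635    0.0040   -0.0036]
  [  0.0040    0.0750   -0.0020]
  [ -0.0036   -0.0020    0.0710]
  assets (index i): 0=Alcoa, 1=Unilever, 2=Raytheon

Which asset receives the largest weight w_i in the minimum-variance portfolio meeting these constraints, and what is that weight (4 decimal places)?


Alcoa (0.5516)

x=Σ⁻¹μ = [1.9056  1.0022  1.3925]
y=Σ⁻¹𝟙 = [15.8001  12.8973  15.2489]
a=μᵀx=0.434164  b=𝟙ᵀx=4.300202  c=𝟙ᵀy=43.946353  D=ac−b²=0.588179
λ₁=(c·0.105−b)/D = (43.946353·0.105−4.300202)/0.588179 = 0.534132
λ₂=(a−b·0.105)/D = (0.434164−4.300202·0.105)/0.588179 = -0.029510
w* = 0.534132·x + -0.029510·y:
  w_0 = 0.534132·1.9056 + -0.029510·15.8001 = 0.5516  (Alcoa)
  w_1 = 0.534132·1.0022 + -0.029510·12.8973 = 0.1547  (Unilever)
  w_2 = 0.534132·1.3925 + -0.029510·15.2489 = 0.2938  (Raytheon)
Σw_i=1.0000  μᵀw=0.1050
σ²=wᵀΣw=λ₁·μ_p+λ₂ = 0.534132·0.105 + -0.029510 = 0.026573 ≈ 0.0266


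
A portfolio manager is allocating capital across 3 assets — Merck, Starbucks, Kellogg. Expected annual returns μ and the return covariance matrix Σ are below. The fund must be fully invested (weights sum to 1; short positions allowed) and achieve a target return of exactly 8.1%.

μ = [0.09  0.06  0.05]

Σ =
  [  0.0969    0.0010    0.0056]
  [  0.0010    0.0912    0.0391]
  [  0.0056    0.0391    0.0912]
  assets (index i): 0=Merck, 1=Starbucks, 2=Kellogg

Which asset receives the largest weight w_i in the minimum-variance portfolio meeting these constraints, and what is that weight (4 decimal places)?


p=Σ⁻¹μ = [0.9081  0.5352  0.2630]
q=Σ⁻¹𝟙 = [9.8348  7.8597  6.9914]
a=μᵀp=0.126988  b=𝟙ᵀp=1.706278  c=𝟙ᵀq=24.685805  D=ac−b²=0.223423
λ₁=(c·0.081−b)/D = (24.685805·0.081−1.706278)/0.223423 = 1.312635
λ₂=(a−b·0.081)/D = (0.126988−1.706278·0.081)/0.223423 = -0.050220
w* = 1.312635·p + -0.050220·q:
  w_0 = 1.312635·0.9081 + -0.050220·9.8348 = 0.6981  (Merck)
  w_1 = 1.312635·0.5352 + -0.050220·7.8597 = 0.3078  (Starbucks)
  w_2 = 1.312635·0.2630 + -0.050220·6.9914 = -0.0058  (Kellogg)
Σw_i=1.0000  μᵀw=0.0810
σ²=wᵀΣw=λ₁·μ_p+λ₂ = 1.312635·0.081 + -0.050220 = 0.056103 ≈ 0.0561

Merck (0.6981)


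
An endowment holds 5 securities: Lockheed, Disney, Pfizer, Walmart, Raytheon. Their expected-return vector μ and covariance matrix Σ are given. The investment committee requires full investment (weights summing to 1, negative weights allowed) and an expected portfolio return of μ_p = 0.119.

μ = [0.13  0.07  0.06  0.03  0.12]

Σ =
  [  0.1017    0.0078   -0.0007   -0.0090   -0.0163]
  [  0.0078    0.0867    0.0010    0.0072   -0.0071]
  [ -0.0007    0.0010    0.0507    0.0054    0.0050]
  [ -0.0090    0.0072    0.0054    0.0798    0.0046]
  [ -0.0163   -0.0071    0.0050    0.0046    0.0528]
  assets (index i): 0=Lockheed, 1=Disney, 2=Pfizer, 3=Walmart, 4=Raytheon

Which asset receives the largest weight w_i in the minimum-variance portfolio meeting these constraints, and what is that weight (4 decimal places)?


x=Σ⁻¹μ = [1.6919  0.8522  0.8850  0.2684  2.8024]
y=Σ⁻¹𝟙 = [13.5921  11.0482  16.3723  10.6833  22.1399]
a=μᵀx=0.677048  b=𝟙ᵀx=6.499979  c=𝟙ᵀy=73.835891  D=ac−b²=7.740712
λ₁=(c·0.119−b)/D = (73.835891·0.119−6.499979)/7.740712 = 0.295385
λ₂=(a−b·0.119)/D = (0.677048−6.499979·0.119)/7.740712 = -0.012460
w* = 0.295385·x + -0.012460·y:
  w_0 = 0.295385·1.6919 + -0.012460·13.5921 = 0.3304  (Lockheed)
  w_1 = 0.295385·0.8522 + -0.012460·11.0482 = 0.1141  (Disney)
  w_2 = 0.295385·0.8850 + -0.012460·16.3723 = 0.0574  (Pfizer)
  w_3 = 0.295385·0.2684 + -0.012460·10.6833 = -0.0538  (Walmart)
  w_4 = 0.295385·2.8024 + -0.012460·22.1399 = 0.5519  (Raytheon)
Σw_i=1.0000  μᵀw=0.1190
σ²=wᵀΣw=λ₁·μ_p+λ₂ = 0.295385·0.119 + -0.012460 = 0.022691 ≈ 0.0227

Raytheon (0.5519)


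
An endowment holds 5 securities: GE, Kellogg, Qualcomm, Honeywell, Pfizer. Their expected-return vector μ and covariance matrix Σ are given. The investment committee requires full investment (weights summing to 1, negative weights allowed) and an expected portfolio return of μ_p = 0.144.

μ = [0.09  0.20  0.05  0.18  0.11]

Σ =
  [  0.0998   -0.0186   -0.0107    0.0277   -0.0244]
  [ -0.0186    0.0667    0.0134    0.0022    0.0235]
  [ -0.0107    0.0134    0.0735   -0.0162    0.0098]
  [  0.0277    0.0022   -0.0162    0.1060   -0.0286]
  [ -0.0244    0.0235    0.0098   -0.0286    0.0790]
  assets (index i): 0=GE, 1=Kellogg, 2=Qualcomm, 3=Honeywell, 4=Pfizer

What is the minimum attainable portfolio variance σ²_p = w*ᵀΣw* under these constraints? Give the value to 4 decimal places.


u=Σ⁻¹μ = [1.3440  2.6290  0.5821  1.8159  1.6107]
v=Σ⁻¹𝟙 = [14.0634  9.7157  14.3506  12.2768  16.7761]
a=μᵀu=1.179886  b=𝟙ᵀu=7.981571  c=𝟙ᵀv=67.182610  D=ac−b²=15.562323
λ₁=(c·0.144−b)/D = (67.182610·0.144−7.981571)/15.562323 = 0.108771
λ₂=(a−b·0.144)/D = (1.179886−7.981571·0.144)/15.562323 = 0.001962
w* = 0.108771·u + 0.001962·v:
  w_0 = 0.108771·1.3440 + 0.001962·14.0634 = 0.1738  (GE)
  w_1 = 0.108771·2.6290 + 0.001962·9.7157 = 0.3050  (Kellogg)
  w_2 = 0.108771·0.5821 + 0.001962·14.3506 = 0.0915  (Qualcomm)
  w_3 = 0.108771·1.8159 + 0.001962·12.2768 = 0.2216  (Honeywell)
  w_4 = 0.108771·1.6107 + 0.001962·16.7761 = 0.2081  (Pfizer)
Σw_i=1.0000  μᵀw=0.1440
σ²=wᵀΣw=λ₁·μ_p+λ₂ = 0.108771·0.144 + 0.001962 = 0.017625 ≈ 0.0176

0.0176


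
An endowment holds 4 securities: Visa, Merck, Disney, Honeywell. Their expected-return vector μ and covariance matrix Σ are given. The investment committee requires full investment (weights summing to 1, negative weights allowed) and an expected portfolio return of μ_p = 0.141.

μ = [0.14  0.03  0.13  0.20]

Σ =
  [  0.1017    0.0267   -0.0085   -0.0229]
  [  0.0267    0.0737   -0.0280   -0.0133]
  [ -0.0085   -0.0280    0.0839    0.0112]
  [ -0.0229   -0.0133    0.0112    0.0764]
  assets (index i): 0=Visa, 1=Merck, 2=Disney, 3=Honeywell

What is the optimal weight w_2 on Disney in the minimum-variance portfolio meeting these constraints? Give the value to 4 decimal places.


u=Σ⁻¹μ = [1.9886  0.8675  1.6230  3.1270]
v=Σ⁻¹𝟙 = [9.9543  19.5528  17.1892  16.9566]
a=μᵀu=1.140813  b=𝟙ᵀu=7.606117  c=𝟙ᵀv=63.652985  D=ac−b²=14.763154
λ₁=(c·0.141−b)/D = (63.652985·0.141−7.606117)/14.763154 = 0.092728
λ₂=(a−b·0.141)/D = (1.140813−7.606117·0.141)/14.763154 = 0.004630
w* = 0.092728·u + 0.004630·v:
  w_0 = 0.092728·1.9886 + 0.004630·9.9543 = 0.2305  (Visa)
  w_1 = 0.092728·0.8675 + 0.004630·19.5528 = 0.1710  (Merck)
  w_2 = 0.092728·1.6230 + 0.004630·17.1892 = 0.2301  (Disney)
  w_3 = 0.092728·3.1270 + 0.004630·16.9566 = 0.3685  (Honeywell)
Σw_i=1.0000  μᵀw=0.1410
σ²=wᵀΣw=λ₁·μ_p+λ₂ = 0.092728·0.141 + 0.004630 = 0.017704 ≈ 0.0177

0.2301


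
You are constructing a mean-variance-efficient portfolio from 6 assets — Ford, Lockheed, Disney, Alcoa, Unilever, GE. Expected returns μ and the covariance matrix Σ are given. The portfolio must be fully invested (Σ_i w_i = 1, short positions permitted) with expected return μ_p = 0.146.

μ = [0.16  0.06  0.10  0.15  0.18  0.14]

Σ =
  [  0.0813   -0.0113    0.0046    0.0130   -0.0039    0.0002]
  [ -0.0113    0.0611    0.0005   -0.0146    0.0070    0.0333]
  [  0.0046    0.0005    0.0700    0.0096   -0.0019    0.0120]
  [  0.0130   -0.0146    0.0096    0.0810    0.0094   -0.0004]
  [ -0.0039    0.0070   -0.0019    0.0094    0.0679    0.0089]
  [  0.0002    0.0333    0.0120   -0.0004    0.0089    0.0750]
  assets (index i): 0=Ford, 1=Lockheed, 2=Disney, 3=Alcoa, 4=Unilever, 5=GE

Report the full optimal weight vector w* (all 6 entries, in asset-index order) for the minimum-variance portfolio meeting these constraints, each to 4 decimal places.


u=Σ⁻¹μ = [1.9246  0.7760  0.9989  1.2926  2.3889  1.0806]
v=Σ⁻¹𝟙 = [13.1179  19.0519  11.8594  10.8677  12.1399  1.5592]
a=μᵀu=1.229550  b=𝟙ᵀu=8.461534  c=𝟙ᵀv=68.595953  D=ac−b²=12.744625
λ₁=(c·0.146−b)/D = (68.595953·0.146−8.461534)/12.744625 = 0.121893
λ₂=(a−b·0.146)/D = (1.229550−8.461534·0.146)/12.744625 = -0.000458
w* = 0.121893·u + -0.000458·v:
  w_0 = 0.121893·1.9246 + -0.000458·13.1179 = 0.2286  (Ford)
  w_1 = 0.121893·0.7760 + -0.000458·19.0519 = 0.0859  (Lockheed)
  w_2 = 0.121893·0.9989 + -0.000458·11.8594 = 0.1163  (Disney)
  w_3 = 0.121893·1.2926 + -0.000458·10.8677 = 0.1526  (Alcoa)
  w_4 = 0.121893·2.3889 + -0.000458·12.1399 = 0.2856  (Unilever)
  w_5 = 0.121893·1.0806 + -0.000458·1.5592 = 0.1310  (GE)
Σw_i=1.0000  μᵀw=0.1460
σ²=wᵀΣw=λ₁·μ_p+λ₂ = 0.121893·0.146 + -0.000458 = 0.017339 ≈ 0.0173

0.2286  0.0859  0.1163  0.1526  0.2856  0.1310
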